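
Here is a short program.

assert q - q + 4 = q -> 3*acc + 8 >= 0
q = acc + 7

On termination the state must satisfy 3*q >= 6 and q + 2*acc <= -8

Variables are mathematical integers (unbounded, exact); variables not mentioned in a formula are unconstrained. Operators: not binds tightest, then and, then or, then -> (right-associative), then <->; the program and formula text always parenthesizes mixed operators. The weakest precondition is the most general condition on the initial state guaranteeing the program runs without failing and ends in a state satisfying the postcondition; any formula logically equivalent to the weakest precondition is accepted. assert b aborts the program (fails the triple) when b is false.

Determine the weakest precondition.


Working backward. After the program, the postcondition 3*q >= 6 and q + 2*acc <= -8 must hold; in canonical form it is 3*q >= 6 and 2*acc + q <= -8.
Before q := acc + 7: 3*acc >= -15 and 3*acc <= -15
Before assert q - q + 4 = q -> 3*acc + 8 >= 0: (q = 4 -> 3*acc >= -8) and 3*acc >= -15 and 3*acc <= -15
Answer: WP = (q = 4 -> 3*acc >= -8) and 3*acc >= -15 and 3*acc <= -15


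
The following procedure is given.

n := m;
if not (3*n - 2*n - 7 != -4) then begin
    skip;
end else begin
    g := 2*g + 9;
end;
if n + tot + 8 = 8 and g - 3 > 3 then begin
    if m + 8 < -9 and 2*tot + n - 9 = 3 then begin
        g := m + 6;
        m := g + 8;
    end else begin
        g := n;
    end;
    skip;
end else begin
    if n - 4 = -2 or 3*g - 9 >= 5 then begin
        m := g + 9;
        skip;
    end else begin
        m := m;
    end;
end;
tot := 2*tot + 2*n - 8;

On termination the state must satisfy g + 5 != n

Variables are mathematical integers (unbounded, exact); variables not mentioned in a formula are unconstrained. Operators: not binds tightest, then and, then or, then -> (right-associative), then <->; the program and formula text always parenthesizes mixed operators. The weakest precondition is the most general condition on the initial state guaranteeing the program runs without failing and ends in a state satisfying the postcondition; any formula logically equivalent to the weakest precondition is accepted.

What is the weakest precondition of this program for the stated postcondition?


Working backward. After the program, the postcondition g + 5 != n must hold; in canonical form it is g != n - 5.
Before tot := 2*tot + 2*n - 8: g != n - 5
Then branch requires (m < -17 and n + 2*tot = 12) -> m != n - 11; else branch requires ((n = 2 or 3*g >= 14) -> g != n - 5) and ((not (n = 2 or 3*g >= 14)) -> g != n - 5).
Before the if: ((n + tot = 0 and g > 6) -> ((m < -17 and n + 2*tot = 12) -> m != n - 11)) and ((not (n + tot = 0 and g > 6)) -> (((n = 2 or 3*g >= 14) -> g != n - 5) and ((not (n = 2 or 3*g >= 14)) -> g != n - 5)))
Then branch requires ((n + tot = 0 and g > 6) -> ((m < -17 and n + 2*tot = 12) -> m != n - 11)) and ((not (n + tot = 0 and g > 6)) -> (((n = 2 or 3*g >= 14) -> g != n - 5) and ((not (n = 2 or 3*g >= 14)) -> g != n - 5))); else branch requires ((n + tot = 0 and 2*g > -3) -> ((m < -17 and n + 2*tot = 12) -> m != n - 11)) and ((not (n + tot = 0 and 2*g > -3)) -> (((n = 2 or 6*g >= -13) -> 2*g != n - 14) and ((not (n = 2 or 6*g >= -13)) -> 2*g != n - 14))).
Before the if: ((not (n != 3)) -> (((n + tot = 0 and g > 6) -> ((m < -17 and n + 2*tot = 12) -> m != n - 11)) and ((not (n + tot = 0 and g > 6)) -> (((n = 2 or 3*g >= 14) -> g != n - 5) and ((not (n = 2 or 3*g >= 14)) -> g != n - 5))))) and (n != 3 -> (((n + tot = 0 and 2*g > -3) -> ((m < -17 and n + 2*tot = 12) -> m != n - 11)) and ((not (n + tot = 0 and 2*g > -3)) -> (((n = 2 or 6*g >= -13) -> 2*g != n - 14) and ((not (n = 2 or 6*g >= -13)) -> 2*g != n - 14)))))
Before n := m: ((not (m != 3)) -> ((not (m + tot = 0 and g > 6)) -> (((m = 2 or 3*g >= 14) -> g != m - 5) and ((not (m = 2 or 3*g >= 14)) -> g != m - 5)))) and (m != 3 -> ((not (m + tot = 0 and 2*g > -3)) -> (((m = 2 or 6*g >= -13) -> 2*g != m - 14) and ((not (m = 2 or 6*g >= -13)) -> 2*g != m - 14))))
Answer: WP = ((not (m != 3)) -> ((not (m + tot = 0 and g > 6)) -> (((m = 2 or 3*g >= 14) -> g != m - 5) and ((not (m = 2 or 3*g >= 14)) -> g != m - 5)))) and (m != 3 -> ((not (m + tot = 0 and 2*g > -3)) -> (((m = 2 or 6*g >= -13) -> 2*g != m - 14) and ((not (m = 2 or 6*g >= -13)) -> 2*g != m - 14))))


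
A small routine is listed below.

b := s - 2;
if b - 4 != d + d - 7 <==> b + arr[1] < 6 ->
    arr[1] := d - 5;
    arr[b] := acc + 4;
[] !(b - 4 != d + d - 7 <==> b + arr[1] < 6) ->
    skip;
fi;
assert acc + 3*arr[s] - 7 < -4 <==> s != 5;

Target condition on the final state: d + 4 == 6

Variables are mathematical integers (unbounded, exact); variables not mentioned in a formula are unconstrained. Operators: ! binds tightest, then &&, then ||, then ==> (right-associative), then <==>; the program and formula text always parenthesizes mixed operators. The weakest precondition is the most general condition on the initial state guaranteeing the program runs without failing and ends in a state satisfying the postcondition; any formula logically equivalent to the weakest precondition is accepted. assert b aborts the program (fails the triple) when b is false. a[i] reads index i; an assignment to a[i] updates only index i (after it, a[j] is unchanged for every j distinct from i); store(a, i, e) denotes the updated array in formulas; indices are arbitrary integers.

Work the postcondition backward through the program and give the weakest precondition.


Working backward. After the program, the postcondition d + 4 == 6 must hold; in canonical form it is d == 2.
Before assert acc + 3*arr[s] - 7 < -4 <==> s != 5: (3*arr[s] + acc < 3 <==> s != 5) && d == 2
Then branch requires (3*store(store(arr, 1, d - 5), b, acc + 4)[s] + acc < 3 <==> s != 5) && d == 2; else branch requires (3*arr[s] + acc < 3 <==> s != 5) && d == 2.
Before the if: ((b != 2*d - 3 <==> arr[1] + b < 6) ==> ((3*store(store(arr, 1, d - 5), b, acc + 4)[s] + acc < 3 <==> s != 5) && d == 2)) && ((!(b != 2*d - 3 <==> arr[1] + b < 6)) ==> ((3*arr[s] + acc < 3 <==> s != 5) && d == 2))
Before b := s - 2: ((s != 2*d - 1 <==> arr[1] + s < 8) ==> ((3*store(store(arr, 1, d - 5), s - 2, acc + 4)[s] + acc < 3 <==> s != 5) && d == 2)) && ((!(s != 2*d - 1 <==> arr[1] + s < 8)) ==> ((3*arr[s] + acc < 3 <==> s != 5) && d == 2))
Answer: WP = ((s != 2*d - 1 <==> arr[1] + s < 8) ==> ((3*store(store(arr, 1, d - 5), s - 2, acc + 4)[s] + acc < 3 <==> s != 5) && d == 2)) && ((!(s != 2*d - 1 <==> arr[1] + s < 8)) ==> ((3*arr[s] + acc < 3 <==> s != 5) && d == 2))


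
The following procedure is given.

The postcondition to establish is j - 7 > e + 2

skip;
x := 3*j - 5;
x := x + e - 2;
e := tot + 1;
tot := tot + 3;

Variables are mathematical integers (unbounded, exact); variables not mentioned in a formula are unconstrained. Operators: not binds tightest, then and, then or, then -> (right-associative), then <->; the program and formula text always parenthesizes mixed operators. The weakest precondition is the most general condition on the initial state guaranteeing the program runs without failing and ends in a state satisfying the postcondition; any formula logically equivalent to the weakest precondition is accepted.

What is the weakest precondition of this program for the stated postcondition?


Working backward. After the program, the postcondition j - 7 > e + 2 must hold; in canonical form it is j > e + 9.
Before tot := tot + 3: j > e + 9
Before e := tot + 1: j > tot + 10
Before x := x + e - 2: j > tot + 10
Before x := 3*j - 5: j > tot + 10
Before skip: j > tot + 10
Answer: WP = j > tot + 10


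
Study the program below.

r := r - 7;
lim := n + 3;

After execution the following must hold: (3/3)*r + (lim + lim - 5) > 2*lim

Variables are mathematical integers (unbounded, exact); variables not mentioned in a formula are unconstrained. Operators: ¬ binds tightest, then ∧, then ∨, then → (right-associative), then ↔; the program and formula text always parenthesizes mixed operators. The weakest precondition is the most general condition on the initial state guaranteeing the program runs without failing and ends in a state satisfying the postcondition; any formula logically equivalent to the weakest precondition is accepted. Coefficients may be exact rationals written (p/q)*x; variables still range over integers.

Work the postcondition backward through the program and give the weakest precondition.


Working backward. After the program, the postcondition (3/3)*r + (lim + lim - 5) > 2*lim must hold; in canonical form it is r > 5.
Before lim := n + 3: r > 5
Before r := r - 7: r > 12
Answer: WP = r > 12


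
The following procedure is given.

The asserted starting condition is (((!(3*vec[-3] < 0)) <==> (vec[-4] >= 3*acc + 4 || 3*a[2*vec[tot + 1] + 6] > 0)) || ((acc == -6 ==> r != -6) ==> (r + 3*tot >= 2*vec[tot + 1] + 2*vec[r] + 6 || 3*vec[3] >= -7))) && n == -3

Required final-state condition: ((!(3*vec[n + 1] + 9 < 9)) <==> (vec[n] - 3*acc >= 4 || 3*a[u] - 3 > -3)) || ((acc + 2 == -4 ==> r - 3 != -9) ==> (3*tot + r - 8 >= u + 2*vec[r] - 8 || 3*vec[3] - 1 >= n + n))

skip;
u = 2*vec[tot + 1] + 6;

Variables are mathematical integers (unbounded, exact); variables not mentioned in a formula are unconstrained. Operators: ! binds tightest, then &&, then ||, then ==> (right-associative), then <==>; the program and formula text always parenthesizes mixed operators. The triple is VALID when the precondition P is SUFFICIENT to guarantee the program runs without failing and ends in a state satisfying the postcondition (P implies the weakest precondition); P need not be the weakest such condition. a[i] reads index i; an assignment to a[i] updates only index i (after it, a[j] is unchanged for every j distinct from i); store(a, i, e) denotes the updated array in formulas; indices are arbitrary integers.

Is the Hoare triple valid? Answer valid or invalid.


Working backward. After the program, the postcondition ((!(3*vec[n + 1] + 9 < 9)) <==> (vec[n] - 3*acc >= 4 || 3*a[u] - 3 > -3)) || ((acc + 2 == -4 ==> r - 3 != -9) ==> (3*tot + r - 8 >= u + 2*vec[r] - 8 || 3*vec[3] - 1 >= n + n)) must hold; in canonical form it is ((!(3*vec[n + 1] < 0)) <==> (vec[n] >= 3*acc + 4 || 3*a[u] > 0)) || ((acc == -6 ==> r != -6) ==> (r + 3*tot >= 2*vec[r] + u || 3*vec[3] >= 2*n + 1)).
Before u := 2*vec[tot + 1] + 6: ((!(3*vec[n + 1] < 0)) <==> (vec[n] >= 3*acc + 4 || 3*a[2*vec[tot + 1] + 6] > 0)) || ((acc == -6 ==> r != -6) ==> (r + 3*tot >= 2*vec[tot + 1] + 2*vec[r] + 6 || 3*vec[3] >= 2*n + 1))
Before skip: ((!(3*vec[n + 1] < 0)) <==> (vec[n] >= 3*acc + 4 || 3*a[2*vec[tot + 1] + 6] > 0)) || ((acc == -6 ==> r != -6) ==> (r + 3*tot >= 2*vec[tot + 1] + 2*vec[r] + 6 || 3*vec[3] >= 2*n + 1))
The weakest precondition is ((!(3*vec[n + 1] < 0)) <==> (vec[n] >= 3*acc + 4 || 3*a[2*vec[tot + 1] + 6] > 0)) || ((acc == -6 ==> r != -6) ==> (r + 3*tot >= 2*vec[tot + 1] + 2*vec[r] + 6 || 3*vec[3] >= 2*n + 1)).
Check whether (((!(3*vec[-3] < 0)) <==> (vec[-4] >= 3*acc + 4 || 3*a[2*vec[tot + 1] + 6] > 0)) || ((acc == -6 ==> r != -6) ==> (r + 3*tot >= 2*vec[tot + 1] + 2*vec[r] + 6 || 3*vec[3] >= -7))) && n == -3 implies it.
Countermodel: at the initial state a = {[-4] = 0, [-3] = 0, [-2] = 0, [1] = 0, [3] = 0, [27722] = 0, [60310] = 0, elsewhere 0}, acc = -15528, n = -3, r = 27722, tot = 0, vec = {[-4] = -46581, [-3] = -46581, [-2] = 0, [1] = 30152, [3] = -6518, [27722] = 11794, [60310] = -46581, elsewhere -46581}, the precondition holds but the weakest precondition fails.
Answer: invalid


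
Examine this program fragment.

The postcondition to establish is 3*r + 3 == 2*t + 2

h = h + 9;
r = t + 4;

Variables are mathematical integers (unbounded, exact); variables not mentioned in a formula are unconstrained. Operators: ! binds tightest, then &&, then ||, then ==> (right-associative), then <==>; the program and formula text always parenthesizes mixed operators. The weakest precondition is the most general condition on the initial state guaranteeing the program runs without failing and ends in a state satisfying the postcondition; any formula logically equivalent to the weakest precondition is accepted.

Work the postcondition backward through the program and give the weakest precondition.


Working backward. After the program, the postcondition 3*r + 3 == 2*t + 2 must hold; in canonical form it is 3*r == 2*t - 1.
Before r := t + 4: t == -13
Before h := h + 9: t == -13
Answer: WP = t == -13


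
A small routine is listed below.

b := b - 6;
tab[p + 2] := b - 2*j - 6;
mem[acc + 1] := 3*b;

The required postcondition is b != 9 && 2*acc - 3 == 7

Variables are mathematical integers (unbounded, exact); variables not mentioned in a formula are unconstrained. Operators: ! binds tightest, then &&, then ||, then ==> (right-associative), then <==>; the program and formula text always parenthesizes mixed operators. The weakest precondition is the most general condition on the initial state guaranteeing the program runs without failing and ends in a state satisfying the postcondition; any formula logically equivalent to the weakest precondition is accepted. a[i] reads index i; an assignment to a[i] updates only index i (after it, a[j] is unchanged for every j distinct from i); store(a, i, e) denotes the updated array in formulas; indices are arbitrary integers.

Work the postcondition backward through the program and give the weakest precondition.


Working backward. After the program, the postcondition b != 9 && 2*acc - 3 == 7 must hold; in canonical form it is b != 9 && 2*acc == 10.
Before mem[acc + 1] := 3*b: b != 9 && 2*acc == 10
Before tab[p + 2] := b - 2*j - 6: b != 9 && 2*acc == 10
Before b := b - 6: b != 15 && 2*acc == 10
Answer: WP = b != 15 && 2*acc == 10


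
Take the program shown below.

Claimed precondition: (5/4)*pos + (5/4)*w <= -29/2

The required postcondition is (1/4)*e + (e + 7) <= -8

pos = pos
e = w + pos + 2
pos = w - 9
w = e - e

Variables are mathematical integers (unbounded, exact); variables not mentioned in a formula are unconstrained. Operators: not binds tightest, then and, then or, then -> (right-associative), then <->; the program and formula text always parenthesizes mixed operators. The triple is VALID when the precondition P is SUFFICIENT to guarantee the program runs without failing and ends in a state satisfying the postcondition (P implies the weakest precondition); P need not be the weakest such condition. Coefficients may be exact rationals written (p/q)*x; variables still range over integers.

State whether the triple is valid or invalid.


Working backward. After the program, the postcondition (1/4)*e + (e + 7) <= -8 must hold; in canonical form it is (5/4)*e <= -15.
Before w := e - e: (5/4)*e <= -15
Before pos := w - 9: (5/4)*e <= -15
Before e := w + pos + 2: (5/4)*pos + (5/4)*w <= -35/2
Before pos := pos: (5/4)*pos + (5/4)*w <= -35/2
The weakest precondition is (5/4)*pos + (5/4)*w <= -35/2.
Check whether (5/4)*pos + (5/4)*w <= -29/2 implies it.
Countermodel: at the initial state pos = 0, w = -12, the precondition holds but the weakest precondition fails.
Answer: invalid


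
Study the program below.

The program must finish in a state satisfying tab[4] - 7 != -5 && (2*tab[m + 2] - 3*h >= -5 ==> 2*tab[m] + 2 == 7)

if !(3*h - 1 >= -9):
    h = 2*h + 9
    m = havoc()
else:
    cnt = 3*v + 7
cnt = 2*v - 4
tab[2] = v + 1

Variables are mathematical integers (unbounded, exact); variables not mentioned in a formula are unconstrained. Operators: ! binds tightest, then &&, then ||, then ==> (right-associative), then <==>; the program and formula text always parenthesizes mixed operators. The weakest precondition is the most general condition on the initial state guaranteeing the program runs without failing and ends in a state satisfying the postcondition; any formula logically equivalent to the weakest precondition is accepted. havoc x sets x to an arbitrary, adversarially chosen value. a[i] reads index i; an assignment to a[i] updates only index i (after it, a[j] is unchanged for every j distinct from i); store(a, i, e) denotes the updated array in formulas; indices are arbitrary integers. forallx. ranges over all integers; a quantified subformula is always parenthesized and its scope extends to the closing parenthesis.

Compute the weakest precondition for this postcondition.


Working backward. After the program, the postcondition tab[4] - 7 != -5 && (2*tab[m + 2] - 3*h >= -5 ==> 2*tab[m] + 2 == 7) must hold; in canonical form it is tab[4] != 2 && (2*tab[m + 2] >= 3*h - 5 ==> 2*tab[m] == 5).
Before tab[2] := v + 1: tab[4] != 2 && (2*store(tab, 2, v + 1)[m + 2] >= 3*h - 5 ==> 2*store(tab, 2, v + 1)[m] == 5)
Before cnt := 2*v - 4: tab[4] != 2 && (2*store(tab, 2, v + 1)[m + 2] >= 3*h - 5 ==> 2*store(tab, 2, v + 1)[m] == 5)
Then branch requires forall m_1. (tab[4] != 2 && (2*store(tab, 2, v + 1)[m_1 + 2] >= 6*h + 22 ==> 2*store(tab, 2, v + 1)[m_1] == 5)); else branch requires tab[4] != 2 && (2*store(tab, 2, v + 1)[m + 2] >= 3*h - 5 ==> 2*store(tab, 2, v + 1)[m] == 5).
Before the if: ((!(3*h >= -8)) ==> (forall m_1. (tab[4] != 2 && (2*store(tab, 2, v + 1)[m_1 + 2] >= 6*h + 22 ==> 2*store(tab, 2, v + 1)[m_1] == 5)))) && (3*h >= -8 ==> (tab[4] != 2 && (2*store(tab, 2, v + 1)[m + 2] >= 3*h - 5 ==> 2*store(tab, 2, v + 1)[m] == 5)))
Answer: WP = ((!(3*h >= -8)) ==> (forall m_1. (tab[4] != 2 && (2*store(tab, 2, v + 1)[m_1 + 2] >= 6*h + 22 ==> 2*store(tab, 2, v + 1)[m_1] == 5)))) && (3*h >= -8 ==> (tab[4] != 2 && (2*store(tab, 2, v + 1)[m + 2] >= 3*h - 5 ==> 2*store(tab, 2, v + 1)[m] == 5)))


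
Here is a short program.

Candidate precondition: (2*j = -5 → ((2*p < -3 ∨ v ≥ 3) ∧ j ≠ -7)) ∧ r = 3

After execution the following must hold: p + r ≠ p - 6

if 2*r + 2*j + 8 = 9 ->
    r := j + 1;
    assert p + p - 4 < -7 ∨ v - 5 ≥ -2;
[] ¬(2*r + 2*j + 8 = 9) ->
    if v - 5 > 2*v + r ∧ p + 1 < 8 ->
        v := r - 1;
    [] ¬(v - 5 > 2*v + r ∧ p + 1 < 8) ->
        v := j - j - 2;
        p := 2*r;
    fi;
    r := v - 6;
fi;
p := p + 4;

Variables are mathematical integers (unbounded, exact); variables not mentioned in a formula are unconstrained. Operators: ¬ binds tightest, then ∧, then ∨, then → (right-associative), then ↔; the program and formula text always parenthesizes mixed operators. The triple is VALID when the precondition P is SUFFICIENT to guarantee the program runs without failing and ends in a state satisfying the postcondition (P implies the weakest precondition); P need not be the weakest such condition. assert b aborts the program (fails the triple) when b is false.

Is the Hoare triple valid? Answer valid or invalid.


Working backward. After the program, the postcondition p + r ≠ p - 6 must hold; in canonical form it is r ≠ -6.
Before p := p + 4: r ≠ -6
Then branch requires (2*p < -3 ∨ v ≥ 3) ∧ j ≠ -7; else branch requires (r + v < -5 ∧ p < 7) → r ≠ 1.
Before the if: (2*j + 2*r = 1 → ((2*p < -3 ∨ v ≥ 3) ∧ j ≠ -7)) ∧ ((¬(2*j + 2*r = 1)) → ((r + v < -5 ∧ p < 7) → r ≠ 1))
The weakest precondition is (2*j + 2*r = 1 → ((2*p < -3 ∨ v ≥ 3) ∧ j ≠ -7)) ∧ ((¬(2*j + 2*r = 1)) → ((r + v < -5 ∧ p < 7) → r ≠ 1)).
Check whether (2*j = -5 → ((2*p < -3 ∨ v ≥ 3) ∧ j ≠ -7)) ∧ r = 3 implies it.
Every state satisfying the precondition satisfies the weakest precondition: the implication holds.
Answer: valid


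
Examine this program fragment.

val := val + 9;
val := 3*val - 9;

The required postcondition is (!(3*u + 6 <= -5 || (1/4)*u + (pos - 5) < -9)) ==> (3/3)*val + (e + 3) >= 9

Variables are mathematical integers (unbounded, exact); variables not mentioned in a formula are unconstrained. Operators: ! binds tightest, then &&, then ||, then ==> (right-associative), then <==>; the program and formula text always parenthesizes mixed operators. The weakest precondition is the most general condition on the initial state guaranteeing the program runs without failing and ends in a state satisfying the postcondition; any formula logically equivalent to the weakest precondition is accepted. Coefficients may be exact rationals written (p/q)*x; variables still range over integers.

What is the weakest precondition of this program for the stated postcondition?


Working backward. After the program, the postcondition (!(3*u + 6 <= -5 || (1/4)*u + (pos - 5) < -9)) ==> (3/3)*val + (e + 3) >= 9 must hold; in canonical form it is (!(3*u <= -11 || pos + (1/4)*u < -4)) ==> e + val >= 6.
Before val := 3*val - 9: (!(3*u <= -11 || pos + (1/4)*u < -4)) ==> e + 3*val >= 15
Before val := val + 9: (!(3*u <= -11 || pos + (1/4)*u < -4)) ==> e + 3*val >= -12
Answer: WP = (!(3*u <= -11 || pos + (1/4)*u < -4)) ==> e + 3*val >= -12


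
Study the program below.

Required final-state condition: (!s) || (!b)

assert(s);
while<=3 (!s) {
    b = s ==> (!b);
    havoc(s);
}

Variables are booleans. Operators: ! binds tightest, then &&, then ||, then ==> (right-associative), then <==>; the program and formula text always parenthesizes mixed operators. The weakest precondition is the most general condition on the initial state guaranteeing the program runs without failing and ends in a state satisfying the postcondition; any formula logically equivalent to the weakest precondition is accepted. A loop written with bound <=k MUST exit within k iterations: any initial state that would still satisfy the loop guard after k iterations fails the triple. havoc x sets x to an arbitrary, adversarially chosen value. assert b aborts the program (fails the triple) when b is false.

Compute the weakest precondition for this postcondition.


Working backward. After the program, (!s) || (!b) must hold.
Before the loop (bound <=3), unroll the exhaustion recursion (WP_0 = exit-now case; WP_j = one more guarded iteration, up to j = 3):
  WP_0: s && ((!s) || (!b))
  WP_1: s && (s ==> ((!s) || (!b)))
  WP_2: s && (s ==> ((!s) || (!b)))
  WP_3: s && (s ==> ((!s) || (!b)))
So before the loop: s && (s ==> ((!s) || (!b)))
Before assert s: s && (s ==> ((!s) || (!b)))
Answer: WP = s && (s ==> ((!s) || (!b)))


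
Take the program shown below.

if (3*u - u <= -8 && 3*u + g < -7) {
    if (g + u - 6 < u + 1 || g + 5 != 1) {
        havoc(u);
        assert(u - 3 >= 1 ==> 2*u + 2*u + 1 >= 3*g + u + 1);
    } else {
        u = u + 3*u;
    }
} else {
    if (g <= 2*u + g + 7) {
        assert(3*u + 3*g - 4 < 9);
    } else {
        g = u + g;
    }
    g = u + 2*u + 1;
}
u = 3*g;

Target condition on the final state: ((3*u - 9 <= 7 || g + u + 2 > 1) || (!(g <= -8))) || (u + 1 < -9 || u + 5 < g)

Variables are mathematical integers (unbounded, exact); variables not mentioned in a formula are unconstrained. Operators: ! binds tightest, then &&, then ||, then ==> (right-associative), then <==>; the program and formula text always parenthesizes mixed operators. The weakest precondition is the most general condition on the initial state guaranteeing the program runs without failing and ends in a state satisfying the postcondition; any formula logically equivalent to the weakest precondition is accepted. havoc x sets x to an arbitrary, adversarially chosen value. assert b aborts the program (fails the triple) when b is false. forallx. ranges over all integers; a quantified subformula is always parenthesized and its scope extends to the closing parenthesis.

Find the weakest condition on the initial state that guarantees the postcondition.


Working backward. After the program, the postcondition ((3*u - 9 <= 7 || g + u + 2 > 1) || (!(g <= -8))) || (u + 1 < -9 || u + 5 < g) must hold; in canonical form it is 3*u <= 16 || g + u > -1 || (!(g <= -8)) || u < -10 || u < g - 5.
Before u := 3*g: 9*g <= 16 || 4*g > -1 || (!(g <= -8)) || 3*g < -10 || 2*g < -5
Then branch requires ((g < 7 || g != -4) ==> (forall u_1. ((u_1 >= 4 ==> 3*u_1 >= 3*g) && (9*g <= 16 || 4*g > -1 || (!(g <= -8)) || 3*g < -10 || 2*g < -5)))) && ((!(g < 7 || g != -4)) ==> (9*g <= 16 || 4*g > -1 || (!(g <= -8)) || 3*g < -10 || 2*g < -5)); else branch requires (2*u >= -7 ==> (3*g + 3*u < 13 && (27*u <= 7 || 12*u > -5 || (!(3*u <= -9)) || 9*u < -13 || 6*u < -7))) && ((!(2*u >= -7)) ==> (27*u <= 7 || 12*u > -5 || (!(3*u <= -9)) || 9*u < -13 || 6*u < -7)).
Before the if: ((2*u <= -8 && g + 3*u < -7) ==> (((g < 7 || g != -4) ==> (forall u_1. ((u_1 >= 4 ==> 3*u_1 >= 3*g) && (9*g <= 16 || 4*g > -1 || (!(g <= -8)) || 3*g < -10 || 2*g < -5)))) && ((!(g < 7 || g != -4)) ==> (9*g <= 16 || 4*g > -1 || (!(g <= -8)) || 3*g < -10 || 2*g < -5)))) && ((!(2*u <= -8 && g + 3*u < -7)) ==> ((2*u >= -7 ==> (3*g + 3*u < 13 && (27*u <= 7 || 12*u > -5 || (!(3*u <= -9)) || 9*u < -13 || 6*u < -7))) && ((!(2*u >= -7)) ==> (27*u <= 7 || 12*u > -5 || (!(3*u <= -9)) || 9*u < -13 || 6*u < -7))))
Answer: WP = ((2*u <= -8 && g + 3*u < -7) ==> (((g < 7 || g != -4) ==> (forall u_1. ((u_1 >= 4 ==> 3*u_1 >= 3*g) && (9*g <= 16 || 4*g > -1 || (!(g <= -8)) || 3*g < -10 || 2*g < -5)))) && ((!(g < 7 || g != -4)) ==> (9*g <= 16 || 4*g > -1 || (!(g <= -8)) || 3*g < -10 || 2*g < -5)))) && ((!(2*u <= -8 && g + 3*u < -7)) ==> ((2*u >= -7 ==> (3*g + 3*u < 13 && (27*u <= 7 || 12*u > -5 || (!(3*u <= -9)) || 9*u < -13 || 6*u < -7))) && ((!(2*u >= -7)) ==> (27*u <= 7 || 12*u > -5 || (!(3*u <= -9)) || 9*u < -13 || 6*u < -7))))


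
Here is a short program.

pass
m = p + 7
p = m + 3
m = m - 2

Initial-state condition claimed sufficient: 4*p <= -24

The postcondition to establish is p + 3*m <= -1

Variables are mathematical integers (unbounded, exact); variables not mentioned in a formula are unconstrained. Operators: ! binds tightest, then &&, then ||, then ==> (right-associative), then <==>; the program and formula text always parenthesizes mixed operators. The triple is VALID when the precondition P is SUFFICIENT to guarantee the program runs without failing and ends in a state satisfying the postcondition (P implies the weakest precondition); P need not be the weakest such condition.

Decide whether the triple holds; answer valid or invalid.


Working backward. After the program, the postcondition p + 3*m <= -1 must hold; in canonical form it is 3*m + p <= -1.
Before m := m - 2: 3*m + p <= 5
Before p := m + 3: 4*m <= 2
Before m := p + 7: 4*p <= -26
Before skip: 4*p <= -26
The weakest precondition is 4*p <= -26.
Check whether 4*p <= -24 implies it.
Countermodel: at the initial state p = -6, the precondition holds but the weakest precondition fails.
Answer: invalid


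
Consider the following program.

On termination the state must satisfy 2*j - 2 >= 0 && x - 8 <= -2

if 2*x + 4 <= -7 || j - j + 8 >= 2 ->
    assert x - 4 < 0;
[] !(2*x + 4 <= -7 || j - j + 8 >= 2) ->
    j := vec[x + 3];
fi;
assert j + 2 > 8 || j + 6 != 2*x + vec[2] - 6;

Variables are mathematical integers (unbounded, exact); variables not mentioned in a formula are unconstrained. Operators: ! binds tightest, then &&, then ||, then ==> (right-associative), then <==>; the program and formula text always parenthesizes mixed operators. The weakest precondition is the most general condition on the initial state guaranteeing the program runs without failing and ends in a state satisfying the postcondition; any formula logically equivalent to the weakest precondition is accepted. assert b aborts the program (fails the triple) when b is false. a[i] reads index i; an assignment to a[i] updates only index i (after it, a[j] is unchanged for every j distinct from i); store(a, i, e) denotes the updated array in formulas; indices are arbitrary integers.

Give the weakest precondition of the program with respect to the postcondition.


Working backward. After the program, the postcondition 2*j - 2 >= 0 && x - 8 <= -2 must hold; in canonical form it is 2*j >= 2 && x <= 6.
Before assert j + 2 > 8 || j + 6 != 2*x + vec[2] - 6: (j > 6 || j != vec[2] + 2*x - 12) && 2*j >= 2 && x <= 6
Then branch requires x < 4 && (j > 6 || j != vec[2] + 2*x - 12) && 2*j >= 2 && x <= 6; else branch requires (vec[x + 3] > 6 || vec[x + 3] != vec[2] + 2*x - 12) && 2*vec[x + 3] >= 2 && x <= 6.
Before the if: x < 4 && (j > 6 || j != vec[2] + 2*x - 12) && 2*j >= 2 && x <= 6
Answer: WP = x < 4 && (j > 6 || j != vec[2] + 2*x - 12) && 2*j >= 2 && x <= 6


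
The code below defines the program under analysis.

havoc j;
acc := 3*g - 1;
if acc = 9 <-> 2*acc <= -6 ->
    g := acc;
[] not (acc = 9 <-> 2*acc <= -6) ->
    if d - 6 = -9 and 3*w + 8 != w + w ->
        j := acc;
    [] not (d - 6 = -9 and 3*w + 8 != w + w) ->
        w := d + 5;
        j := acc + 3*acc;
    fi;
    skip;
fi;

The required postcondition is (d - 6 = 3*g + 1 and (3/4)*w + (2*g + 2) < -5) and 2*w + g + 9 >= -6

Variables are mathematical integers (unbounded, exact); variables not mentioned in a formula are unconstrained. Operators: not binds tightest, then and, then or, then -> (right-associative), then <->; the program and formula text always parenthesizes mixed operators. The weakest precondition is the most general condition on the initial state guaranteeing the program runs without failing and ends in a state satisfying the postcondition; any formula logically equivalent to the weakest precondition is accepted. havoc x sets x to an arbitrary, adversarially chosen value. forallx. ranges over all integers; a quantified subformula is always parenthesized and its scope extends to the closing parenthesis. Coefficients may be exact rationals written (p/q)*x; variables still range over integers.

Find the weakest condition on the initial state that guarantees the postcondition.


Working backward. After the program, the postcondition (d - 6 = 3*g + 1 and (3/4)*w + (2*g + 2) < -5) and 2*w + g + 9 >= -6 must hold; in canonical form it is d = 3*g + 7 and 2*g + (3/4)*w < -7 and g + 2*w >= -15.
Then branch requires d = 3*acc + 7 and 2*acc + (3/4)*w < -7 and acc + 2*w >= -15; else branch requires ((d = -3 and w != -8) -> (d = 3*g + 7 and 2*g + (3/4)*w < -7 and g + 2*w >= -15)) and ((not (d = -3 and w != -8)) -> (d = 3*g + 7 and (3/4)*d + 2*g < -43/4 and 2*d + g >= -25)).
Before the if: ((acc = 9 <-> 2*acc <= -6) -> (d = 3*acc + 7 and 2*acc + (3/4)*w < -7 and acc + 2*w >= -15)) and ((not (acc = 9 <-> 2*acc <= -6)) -> (((d = -3 and w != -8) -> (d = 3*g + 7 and 2*g + (3/4)*w < -7 and g + 2*w >= -15)) and ((not (d = -3 and w != -8)) -> (d = 3*g + 7 and (3/4)*d + 2*g < -43/4 and 2*d + g >= -25))))
Before acc := 3*g - 1: ((3*g = 10 <-> 6*g <= -4) -> (d = 9*g + 4 and 6*g + (3/4)*w < -5 and 3*g + 2*w >= -14)) and ((not (3*g = 10 <-> 6*g <= -4)) -> (((d = -3 and w != -8) -> (d = 3*g + 7 and 2*g + (3/4)*w < -7 and g + 2*w >= -15)) and ((not (d = -3 and w != -8)) -> (d = 3*g + 7 and (3/4)*d + 2*g < -43/4 and 2*d + g >= -25))))
Before havoc j: ((3*g = 10 <-> 6*g <= -4) -> (d = 9*g + 4 and 6*g + (3/4)*w < -5 and 3*g + 2*w >= -14)) and ((not (3*g = 10 <-> 6*g <= -4)) -> (((d = -3 and w != -8) -> (d = 3*g + 7 and 2*g + (3/4)*w < -7 and g + 2*w >= -15)) and ((not (d = -3 and w != -8)) -> (d = 3*g + 7 and (3/4)*d + 2*g < -43/4 and 2*d + g >= -25))))
Answer: WP = ((3*g = 10 <-> 6*g <= -4) -> (d = 9*g + 4 and 6*g + (3/4)*w < -5 and 3*g + 2*w >= -14)) and ((not (3*g = 10 <-> 6*g <= -4)) -> (((d = -3 and w != -8) -> (d = 3*g + 7 and 2*g + (3/4)*w < -7 and g + 2*w >= -15)) and ((not (d = -3 and w != -8)) -> (d = 3*g + 7 and (3/4)*d + 2*g < -43/4 and 2*d + g >= -25))))


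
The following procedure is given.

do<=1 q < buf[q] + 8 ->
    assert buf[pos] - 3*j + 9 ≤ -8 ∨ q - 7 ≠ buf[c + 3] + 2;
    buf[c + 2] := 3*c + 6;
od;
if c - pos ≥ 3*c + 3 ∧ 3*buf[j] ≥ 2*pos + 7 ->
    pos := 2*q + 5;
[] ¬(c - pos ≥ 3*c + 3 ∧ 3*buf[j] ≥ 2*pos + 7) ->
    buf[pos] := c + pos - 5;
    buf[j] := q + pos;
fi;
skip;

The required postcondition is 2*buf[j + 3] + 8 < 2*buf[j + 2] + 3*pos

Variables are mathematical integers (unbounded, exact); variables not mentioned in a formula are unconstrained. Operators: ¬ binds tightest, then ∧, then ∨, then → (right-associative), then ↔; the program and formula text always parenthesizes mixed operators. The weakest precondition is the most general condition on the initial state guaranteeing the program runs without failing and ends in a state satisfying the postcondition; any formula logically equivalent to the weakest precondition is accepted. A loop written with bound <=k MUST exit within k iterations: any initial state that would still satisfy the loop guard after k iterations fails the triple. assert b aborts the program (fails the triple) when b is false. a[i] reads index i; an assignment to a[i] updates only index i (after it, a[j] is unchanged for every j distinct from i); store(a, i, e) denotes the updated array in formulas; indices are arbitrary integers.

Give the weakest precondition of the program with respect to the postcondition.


Working backward. After the program, the postcondition 2*buf[j + 3] + 8 < 2*buf[j + 2] + 3*pos must hold; in canonical form it is 2*buf[j + 3] < 2*buf[j + 2] + 3*pos - 8.
Before skip: 2*buf[j + 3] < 2*buf[j + 2] + 3*pos - 8
Then branch requires 2*buf[j + 3] < 2*buf[j + 2] + 6*q + 7; else branch requires 2*store(store(buf, pos, c + pos - 5), j, pos + q)[j + 3] < 2*store(store(buf, pos, c + pos - 5), j, pos + q)[j + 2] + 3*pos - 8.
Before the if: ((2*c + pos ≤ -3 ∧ 3*buf[j] ≥ 2*pos + 7) → 2*buf[j + 3] < 2*buf[j + 2] + 6*q + 7) ∧ ((¬(2*c + pos ≤ -3 ∧ 3*buf[j] ≥ 2*pos + 7)) → 2*store(store(buf, pos, c + pos - 5), j, pos + q)[j + 3] < 2*store(store(buf, pos, c + pos - 5), j, pos + q)[j + 2] + 3*pos - 8)
Before the loop (bound <=1), unroll the exhaustion recursion (WP_0 = exit-now case; WP_j = one more guarded iteration, up to j = 1):
  WP_0: (¬(q < buf[q] + 8)) ∧ ((2*c + pos ≤ -3 ∧ 3*buf[j] ≥ 2*pos + 7) → 2*buf[j + 3] < 2*buf[j + 2] + 6*q + 7) ∧ ((¬(2*c + pos ≤ -3 ∧ 3*buf[j] ≥ 2*pos + 7)) → 2*store(store(buf, pos, c + pos - 5), j, pos + q)[j + 3] < 2*store(store(buf, pos, c + pos - 5), j, pos + q)[j + 2] + 3*pos - 8)
  WP_1: (q < buf[q] + 8 → ((buf[pos] ≤ 3*j - 17 ∨ q ≠ buf[c + 3] + 9) ∧ (¬(q < store(buf, c + 2, 3*c + 6)[q] + 8)) ∧ ((2*c + pos ≤ -3 ∧ 3*store(buf, c + 2, 3*c + 6)[j] ≥ 2*pos + 7) → 2*store(buf, c + 2, 3*c + 6)[j + 3] < 2*store(buf, c + 2, 3*c + 6)[j + 2] + 6*q + 7) ∧ ((¬(2*c + pos ≤ -3 ∧ 3*store(buf, c + 2, 3*c + 6)[j] ≥ 2*pos + 7)) → 2*store(store(store(buf, c + 2, 3*c + 6), pos, c + pos - 5), j, pos + q)[j + 3] < 2*store(store(store(buf, c + 2, 3*c + 6), pos, c + pos - 5), j, pos + q)[j + 2] + 3*pos - 8))) ∧ ((¬(q < buf[q] + 8)) → (((2*c + pos ≤ -3 ∧ 3*buf[j] ≥ 2*pos + 7) → 2*buf[j + 3] < 2*buf[j + 2] + 6*q + 7) ∧ ((¬(2*c + pos ≤ -3 ∧ 3*buf[j] ≥ 2*pos + 7)) → 2*store(store(buf, pos, c + pos - 5), j, pos + q)[j + 3] < 2*store(store(buf, pos, c + pos - 5), j, pos + q)[j + 2] + 3*pos - 8)))
So before the loop: (q < buf[q] + 8 → ((buf[pos] ≤ 3*j - 17 ∨ q ≠ buf[c + 3] + 9) ∧ (¬(q < store(buf, c + 2, 3*c + 6)[q] + 8)) ∧ ((2*c + pos ≤ -3 ∧ 3*store(buf, c + 2, 3*c + 6)[j] ≥ 2*pos + 7) → 2*store(buf, c + 2, 3*c + 6)[j + 3] < 2*store(buf, c + 2, 3*c + 6)[j + 2] + 6*q + 7) ∧ ((¬(2*c + pos ≤ -3 ∧ 3*store(buf, c + 2, 3*c + 6)[j] ≥ 2*pos + 7)) → 2*store(store(store(buf, c + 2, 3*c + 6), pos, c + pos - 5), j, pos + q)[j + 3] < 2*store(store(store(buf, c + 2, 3*c + 6), pos, c + pos - 5), j, pos + q)[j + 2] + 3*pos - 8))) ∧ ((¬(q < buf[q] + 8)) → (((2*c + pos ≤ -3 ∧ 3*buf[j] ≥ 2*pos + 7) → 2*buf[j + 3] < 2*buf[j + 2] + 6*q + 7) ∧ ((¬(2*c + pos ≤ -3 ∧ 3*buf[j] ≥ 2*pos + 7)) → 2*store(store(buf, pos, c + pos - 5), j, pos + q)[j + 3] < 2*store(store(buf, pos, c + pos - 5), j, pos + q)[j + 2] + 3*pos - 8)))
Answer: WP = (q < buf[q] + 8 → ((buf[pos] ≤ 3*j - 17 ∨ q ≠ buf[c + 3] + 9) ∧ (¬(q < store(buf, c + 2, 3*c + 6)[q] + 8)) ∧ ((2*c + pos ≤ -3 ∧ 3*store(buf, c + 2, 3*c + 6)[j] ≥ 2*pos + 7) → 2*store(buf, c + 2, 3*c + 6)[j + 3] < 2*store(buf, c + 2, 3*c + 6)[j + 2] + 6*q + 7) ∧ ((¬(2*c + pos ≤ -3 ∧ 3*store(buf, c + 2, 3*c + 6)[j] ≥ 2*pos + 7)) → 2*store(store(store(buf, c + 2, 3*c + 6), pos, c + pos - 5), j, pos + q)[j + 3] < 2*store(store(store(buf, c + 2, 3*c + 6), pos, c + pos - 5), j, pos + q)[j + 2] + 3*pos - 8))) ∧ ((¬(q < buf[q] + 8)) → (((2*c + pos ≤ -3 ∧ 3*buf[j] ≥ 2*pos + 7) → 2*buf[j + 3] < 2*buf[j + 2] + 6*q + 7) ∧ ((¬(2*c + pos ≤ -3 ∧ 3*buf[j] ≥ 2*pos + 7)) → 2*store(store(buf, pos, c + pos - 5), j, pos + q)[j + 3] < 2*store(store(buf, pos, c + pos - 5), j, pos + q)[j + 2] + 3*pos - 8)))


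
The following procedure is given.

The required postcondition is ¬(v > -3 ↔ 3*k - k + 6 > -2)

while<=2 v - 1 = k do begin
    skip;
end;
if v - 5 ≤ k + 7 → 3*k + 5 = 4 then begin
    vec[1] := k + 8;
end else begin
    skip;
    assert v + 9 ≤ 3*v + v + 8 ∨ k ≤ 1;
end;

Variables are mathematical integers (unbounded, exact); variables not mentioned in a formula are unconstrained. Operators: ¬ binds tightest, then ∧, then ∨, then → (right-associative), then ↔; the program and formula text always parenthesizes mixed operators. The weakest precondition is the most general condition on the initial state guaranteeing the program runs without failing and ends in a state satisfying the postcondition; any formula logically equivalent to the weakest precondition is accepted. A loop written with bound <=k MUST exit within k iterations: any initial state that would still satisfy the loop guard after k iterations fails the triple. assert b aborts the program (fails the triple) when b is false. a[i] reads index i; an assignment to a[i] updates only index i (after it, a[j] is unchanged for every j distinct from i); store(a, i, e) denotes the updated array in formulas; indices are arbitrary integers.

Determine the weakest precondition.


Working backward. After the program, the postcondition ¬(v > -3 ↔ 3*k - k + 6 > -2) must hold; in canonical form it is ¬(v > -3 ↔ 2*k > -8).
Then branch requires ¬(v > -3 ↔ 2*k > -8); else branch requires (3*v ≥ 1 ∨ k ≤ 1) ∧ (¬(v > -3 ↔ 2*k > -8)).
Before the if: ((v ≤ k + 12 → 3*k = -1) → (¬(v > -3 ↔ 2*k > -8))) ∧ ((¬(v ≤ k + 12 → 3*k = -1)) → ((3*v ≥ 1 ∨ k ≤ 1) ∧ (¬(v > -3 ↔ 2*k > -8))))
Before the loop (bound <=2), unroll the exhaustion recursion (WP_0 = exit-now case; WP_j = one more guarded iteration, up to j = 2):
  WP_0: (¬(v = k + 1)) ∧ ((v ≤ k + 12 → 3*k = -1) → (¬(v > -3 ↔ 2*k > -8))) ∧ ((¬(v ≤ k + 12 → 3*k = -1)) → ((3*v ≥ 1 ∨ k ≤ 1) ∧ (¬(v > -3 ↔ 2*k > -8))))
  WP_1: (v = k + 1 → ((¬(v = k + 1)) ∧ ((v ≤ k + 12 → 3*k = -1) → (¬(v > -3 ↔ 2*k > -8))) ∧ ((¬(v ≤ k + 12 → 3*k = -1)) → ((3*v ≥ 1 ∨ k ≤ 1) ∧ (¬(v > -3 ↔ 2*k > -8)))))) ∧ ((¬(v = k + 1)) → (((v ≤ k + 12 → 3*k = -1) → (¬(v > -3 ↔ 2*k > -8))) ∧ ((¬(v ≤ k + 12 → 3*k = -1)) → ((3*v ≥ 1 ∨ k ≤ 1) ∧ (¬(v > -3 ↔ 2*k > -8))))))
  WP_2: (v = k + 1 → ((v = k + 1 → ((¬(v = k + 1)) ∧ ((v ≤ k + 12 → 3*k = -1) → (¬(v > -3 ↔ 2*k > -8))) ∧ ((¬(v ≤ k + 12 → 3*k = -1)) → ((3*v ≥ 1 ∨ k ≤ 1) ∧ (¬(v > -3 ↔ 2*k > -8)))))) ∧ ((¬(v = k + 1)) → (((v ≤ k + 12 → 3*k = -1) → (¬(v > -3 ↔ 2*k > -8))) ∧ ((¬(v ≤ k + 12 → 3*k = -1)) → ((3*v ≥ 1 ∨ k ≤ 1) ∧ (¬(v > -3 ↔ 2*k > -8)))))))) ∧ ((¬(v = k + 1)) → (((v ≤ k + 12 → 3*k = -1) → (¬(v > -3 ↔ 2*k > -8))) ∧ ((¬(v ≤ k + 12 → 3*k = -1)) → ((3*v ≥ 1 ∨ k ≤ 1) ∧ (¬(v > -3 ↔ 2*k > -8))))))
So before the loop: (v = k + 1 → ((v = k + 1 → ((¬(v = k + 1)) ∧ ((v ≤ k + 12 → 3*k = -1) → (¬(v > -3 ↔ 2*k > -8))) ∧ ((¬(v ≤ k + 12 → 3*k = -1)) → ((3*v ≥ 1 ∨ k ≤ 1) ∧ (¬(v > -3 ↔ 2*k > -8)))))) ∧ ((¬(v = k + 1)) → (((v ≤ k + 12 → 3*k = -1) → (¬(v > -3 ↔ 2*k > -8))) ∧ ((¬(v ≤ k + 12 → 3*k = -1)) → ((3*v ≥ 1 ∨ k ≤ 1) ∧ (¬(v > -3 ↔ 2*k > -8)))))))) ∧ ((¬(v = k + 1)) → (((v ≤ k + 12 → 3*k = -1) → (¬(v > -3 ↔ 2*k > -8))) ∧ ((¬(v ≤ k + 12 → 3*k = -1)) → ((3*v ≥ 1 ∨ k ≤ 1) ∧ (¬(v > -3 ↔ 2*k > -8))))))
Answer: WP = (v = k + 1 → ((v = k + 1 → ((¬(v = k + 1)) ∧ ((v ≤ k + 12 → 3*k = -1) → (¬(v > -3 ↔ 2*k > -8))) ∧ ((¬(v ≤ k + 12 → 3*k = -1)) → ((3*v ≥ 1 ∨ k ≤ 1) ∧ (¬(v > -3 ↔ 2*k > -8)))))) ∧ ((¬(v = k + 1)) → (((v ≤ k + 12 → 3*k = -1) → (¬(v > -3 ↔ 2*k > -8))) ∧ ((¬(v ≤ k + 12 → 3*k = -1)) → ((3*v ≥ 1 ∨ k ≤ 1) ∧ (¬(v > -3 ↔ 2*k > -8)))))))) ∧ ((¬(v = k + 1)) → (((v ≤ k + 12 → 3*k = -1) → (¬(v > -3 ↔ 2*k > -8))) ∧ ((¬(v ≤ k + 12 → 3*k = -1)) → ((3*v ≥ 1 ∨ k ≤ 1) ∧ (¬(v > -3 ↔ 2*k > -8))))))
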